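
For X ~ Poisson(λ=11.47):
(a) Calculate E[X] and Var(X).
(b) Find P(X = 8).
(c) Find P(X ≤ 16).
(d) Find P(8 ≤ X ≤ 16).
(a) E[X] = 11.4700, Var(X) = 11.4700
(b) P(X = 8) = 0.077558
(c) P(X ≤ 16) = 0.924952
(d) P(8 ≤ X ≤ 16) = 0.809605

We have X ~ Poisson(λ=11.47).

(a) Moments:
E[X] = 11.4700
Var(X) = 11.4700
σ = √Var(X) = 3.3867

(b) Point probability using PMF:
P(X = 8) = 0.077558

(c) Cumulative probability using CDF:
P(X ≤ 16) = F(16) = 0.924952

(d) Range probability:
P(8 ≤ X ≤ 16) = P(X ≤ 16) - P(X ≤ 7)
                   = F(16) - F(7)
                   = 0.924952 - 0.115348
                   = 0.809605

This means approximately 81.0% of outcomes fall in the interval [8, 16].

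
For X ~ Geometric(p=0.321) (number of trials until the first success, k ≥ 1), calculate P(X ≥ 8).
0.066541

We have X ~ Geometric(p=0.321) (number of trials until the first success, k ≥ 1).

For discrete distributions, P(X ≥ 8) = 1 - P(X ≤ 7).

P(X ≤ 7) = 0.933459
P(X ≥ 8) = 1 - 0.933459 = 0.066541

So there's approximately a 6.7% chance that X is at least 8.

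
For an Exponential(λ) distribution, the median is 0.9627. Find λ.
λ = 0.7200

For X ~ Exponential(λ), the CDF is F(x) = 1 - e^(-λx).
The median m satisfies F(m) = 0.5:
1 - e^(-λm) = 0.5
e^(-λm) = 0.5
λm = ln(2)
m = ln(2) / λ

Given m = 0.9627:
λ = ln(2) / 0.9627 = 0.693147 / 0.9627 = 0.7200

Verification: ln(2) / 0.7200 = 0.9627 ✓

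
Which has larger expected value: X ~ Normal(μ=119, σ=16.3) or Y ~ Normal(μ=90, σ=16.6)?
X has larger mean (119.0000 > 90.0000)

Compute the expected value for each distribution:

X ~ Normal(μ=119, σ=16.3):
E[X] = 119.0000

Y ~ Normal(μ=90, σ=16.6):
E[Y] = 90.0000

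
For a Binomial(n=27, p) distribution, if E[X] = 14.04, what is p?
p = 0.52

For a Binomial(n, p) distribution:
E[X] = n × p

Given n = 27 and E[X] = 14.04:
14.04 = 27 × p
p = 14.04 / 27 = 0.52

Verification: Binomial(27, 0.52) has E[X] = 14.04 ✓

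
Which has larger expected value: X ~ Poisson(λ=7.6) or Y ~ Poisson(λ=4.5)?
X has larger mean (7.6000 > 4.5000)

Compute the expected value for each distribution:

X ~ Poisson(λ=7.6):
E[X] = 7.6000

Y ~ Poisson(λ=4.5):
E[Y] = 4.5000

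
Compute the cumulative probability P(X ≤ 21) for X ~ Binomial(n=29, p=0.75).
0.443228

We have X ~ Binomial(n=29, p=0.75).

The CDF gives us P(X ≤ k).

Using the CDF:
P(X ≤ 21) = 0.443228

This means there's approximately a 44.3% chance that X is at most 21.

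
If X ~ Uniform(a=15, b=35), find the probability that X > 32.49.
0.125500

We have X ~ Uniform(a=15, b=35).

P(X > 32.49) = 1 - P(X ≤ 32.49)
                = 1 - F(32.49)
                = 1 - 0.874500
                = 0.125500

So there's approximately a 12.5% chance that X exceeds 32.49.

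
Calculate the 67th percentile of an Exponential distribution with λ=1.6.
0.6929

We have X ~ Exponential(λ=1.6).

We want to find x such that P(X ≤ x) = 0.67.

This is the 67th percentile, which means 67% of values fall below this point.

Using the inverse CDF (quantile function):
x = F⁻¹(0.67) = 0.6929

Verification: P(X ≤ 0.6929) = 0.67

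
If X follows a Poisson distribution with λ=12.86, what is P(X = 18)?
0.037581

We have X ~ Poisson(λ=12.86).

For a Poisson distribution, the PMF gives us the probability of each outcome.

Using the PMF formula:
P(X = 18) = 0.037581

Rounded to 4 decimal places: 0.0376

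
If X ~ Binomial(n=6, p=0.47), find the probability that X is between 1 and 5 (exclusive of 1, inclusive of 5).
0.849125

We have X ~ Binomial(n=6, p=0.47).

To find P(1 < X ≤ 5), we use:
P(1 < X ≤ 5) = P(X ≤ 5) - P(X ≤ 1)
                 = F(5) - F(1)
                 = 0.989221 - 0.140095
                 = 0.849125

So there's approximately a 84.9% chance that X falls in this range.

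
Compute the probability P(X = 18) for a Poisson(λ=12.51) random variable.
0.032454

We have X ~ Poisson(λ=12.51).

For a Poisson distribution, the PMF gives us the probability of each outcome.

Using the PMF formula:
P(X = 18) = 0.032454

Rounded to 4 decimal places: 0.0325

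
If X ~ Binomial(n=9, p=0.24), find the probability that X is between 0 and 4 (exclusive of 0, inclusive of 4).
0.873859

We have X ~ Binomial(n=9, p=0.24).

To find P(0 < X ≤ 4), we use:
P(0 < X ≤ 4) = P(X ≤ 4) - P(X ≤ 0)
                 = F(4) - F(0)
                 = 0.958450 - 0.084591
                 = 0.873859

So there's approximately a 87.4% chance that X falls in this range.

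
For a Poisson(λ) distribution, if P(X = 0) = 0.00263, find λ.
λ = 5.9408

For a Poisson(λ) distribution, the PMF at 0 is:
P(X = 0) = λ^0 e^(-λ) / 0! = e^(-λ)

Given P(X = 0) = 0.00263:
e^(-λ) = 0.00263
-λ = ln(0.00263)
λ = -ln(0.00263) = 5.9408

Verification: e^(-5.9408) = 0.00263 ✓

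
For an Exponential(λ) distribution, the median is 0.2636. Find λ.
λ = 2.6295

For X ~ Exponential(λ), the CDF is F(x) = 1 - e^(-λx).
The median m satisfies F(m) = 0.5:
1 - e^(-λm) = 0.5
e^(-λm) = 0.5
λm = ln(2)
m = ln(2) / λ

Given m = 0.2636:
λ = ln(2) / 0.2636 = 0.693147 / 0.2636 = 2.6295

Verification: ln(2) / 2.6295 = 0.2636 ✓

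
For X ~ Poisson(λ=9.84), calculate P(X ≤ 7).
0.234980

We have X ~ Poisson(λ=9.84).

The CDF gives us P(X ≤ k).

Using the CDF:
P(X ≤ 7) = 0.234980

This means there's approximately a 23.5% chance that X is at most 7.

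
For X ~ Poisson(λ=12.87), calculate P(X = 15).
0.086658

We have X ~ Poisson(λ=12.87).

For a Poisson distribution, the PMF gives us the probability of each outcome.

Using the PMF formula:
P(X = 15) = 0.086658

Rounded to 4 decimal places: 0.0867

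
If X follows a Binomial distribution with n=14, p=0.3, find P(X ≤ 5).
0.780516

We have X ~ Binomial(n=14, p=0.3).

The CDF gives us P(X ≤ k).

Using the CDF:
P(X ≤ 5) = 0.780516

This means there's approximately a 78.1% chance that X is at most 5.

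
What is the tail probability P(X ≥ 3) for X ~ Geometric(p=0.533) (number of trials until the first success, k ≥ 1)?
0.218089

We have X ~ Geometric(p=0.533) (number of trials until the first success, k ≥ 1).

For discrete distributions, P(X ≥ 3) = 1 - P(X ≤ 2).

P(X ≤ 2) = 0.781911
P(X ≥ 3) = 1 - 0.781911 = 0.218089

So there's approximately a 21.8% chance that X is at least 3.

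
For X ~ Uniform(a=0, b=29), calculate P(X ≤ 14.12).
0.486897

We have X ~ Uniform(a=0, b=29).

The CDF gives us P(X ≤ k).

Using the CDF:
P(X ≤ 14.12) = 0.486897

This means there's approximately a 48.7% chance that X is at most 14.12.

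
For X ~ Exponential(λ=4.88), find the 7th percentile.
0.0149

We have X ~ Exponential(λ=4.88).

We want to find x such that P(X ≤ x) = 0.07.

This is the 7th percentile, which means 7% of values fall below this point.

Using the inverse CDF (quantile function):
x = F⁻¹(0.07) = 0.0149

Verification: P(X ≤ 0.0149) = 0.07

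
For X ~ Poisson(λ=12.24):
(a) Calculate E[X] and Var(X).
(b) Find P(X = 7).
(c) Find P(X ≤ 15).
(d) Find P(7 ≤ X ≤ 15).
(a) E[X] = 12.2400, Var(X) = 12.2400
(b) P(X = 7) = 0.039471
(c) P(X ≤ 15) = 0.826528
(d) P(7 ≤ X ≤ 15) = 0.786466

We have X ~ Poisson(λ=12.24).

(a) Moments:
E[X] = 12.2400
Var(X) = 12.2400
σ = √Var(X) = 3.4986

(b) Point probability using PMF:
P(X = 7) = 0.039471

(c) Cumulative probability using CDF:
P(X ≤ 15) = F(15) = 0.826528

(d) Range probability:
P(7 ≤ X ≤ 15) = P(X ≤ 15) - P(X ≤ 6)
                   = F(15) - F(6)
                   = 0.826528 - 0.040062
                   = 0.786466

This means approximately 78.6% of outcomes fall in the interval [7, 15].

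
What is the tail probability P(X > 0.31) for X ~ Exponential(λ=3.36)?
0.352890

We have X ~ Exponential(λ=3.36).

P(X > 0.31) = 1 - P(X ≤ 0.31)
                = 1 - F(0.31)
                = 1 - 0.647110
                = 0.352890

So there's approximately a 35.3% chance that X exceeds 0.31.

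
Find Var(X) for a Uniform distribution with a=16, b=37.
36.7500

We have X ~ Uniform(a=16, b=37).

For a Uniform distribution with a=16, b=37:
Var(X) = 36.7500

The variance measures the spread of the distribution around the mean.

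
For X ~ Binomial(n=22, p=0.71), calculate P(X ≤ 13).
0.159172

We have X ~ Binomial(n=22, p=0.71).

The CDF gives us P(X ≤ k).

Using the CDF:
P(X ≤ 13) = 0.159172

This means there's approximately a 15.9% chance that X is at most 13.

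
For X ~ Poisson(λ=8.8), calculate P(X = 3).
0.017120

We have X ~ Poisson(λ=8.8).

For a Poisson distribution, the PMF gives us the probability of each outcome.

Using the PMF formula:
P(X = 3) = 0.017120

Rounded to 4 decimal places: 0.0171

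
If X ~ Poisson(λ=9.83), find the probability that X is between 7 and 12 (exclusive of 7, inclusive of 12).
0.571463

We have X ~ Poisson(λ=9.83).

To find P(7 < X ≤ 12), we use:
P(7 < X ≤ 12) = P(X ≤ 12) - P(X ≤ 7)
                 = F(12) - F(7)
                 = 0.807389 - 0.235926
                 = 0.571463

So there's approximately a 57.1% chance that X falls in this range.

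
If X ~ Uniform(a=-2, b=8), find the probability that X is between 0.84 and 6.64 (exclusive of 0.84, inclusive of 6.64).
0.580000

We have X ~ Uniform(a=-2, b=8).

To find P(0.84 < X ≤ 6.64), we use:
P(0.84 < X ≤ 6.64) = P(X ≤ 6.64) - P(X ≤ 0.84)
                 = F(6.64) - F(0.84)
                 = 0.864000 - 0.284000
                 = 0.580000

So there's approximately a 58.0% chance that X falls in this range.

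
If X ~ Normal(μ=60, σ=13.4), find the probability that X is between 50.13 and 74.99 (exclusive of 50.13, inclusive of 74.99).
0.637664

We have X ~ Normal(μ=60, σ=13.4).

To find P(50.13 < X ≤ 74.99), we use:
P(50.13 < X ≤ 74.99) = P(X ≤ 74.99) - P(X ≤ 50.13)
                 = F(74.99) - F(50.13)
                 = 0.868357 - 0.230693
                 = 0.637664

So there's approximately a 63.8% chance that X falls in this range.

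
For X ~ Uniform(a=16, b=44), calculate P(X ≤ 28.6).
0.450000

We have X ~ Uniform(a=16, b=44).

The CDF gives us P(X ≤ k).

Using the CDF:
P(X ≤ 28.6) = 0.450000

This means there's approximately a 45.0% chance that X is at most 28.6.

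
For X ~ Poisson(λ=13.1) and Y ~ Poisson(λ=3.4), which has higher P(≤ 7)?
Y has higher probability (P(Y ≤ 7) = 0.9769 > P(X ≤ 7) = 0.0513)

Compute P(≤ 7) for each distribution:

X ~ Poisson(λ=13.1):
P(X ≤ 7) = 0.0513

Y ~ Poisson(λ=3.4):
P(Y ≤ 7) = 0.9769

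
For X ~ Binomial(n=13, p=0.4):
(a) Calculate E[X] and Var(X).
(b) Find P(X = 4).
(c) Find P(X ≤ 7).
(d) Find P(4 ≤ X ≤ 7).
(a) E[X] = 5.2000, Var(X) = 3.1200
(b) P(X = 4) = 0.184462
(c) P(X ≤ 7) = 0.902329
(d) P(4 ≤ X ≤ 7) = 0.733749

We have X ~ Binomial(n=13, p=0.4).

(a) Moments:
E[X] = 5.2000
Var(X) = 3.1200
σ = √Var(X) = 1.7664

(b) Point probability using PMF:
P(X = 4) = 0.184462

(c) Cumulative probability using CDF:
P(X ≤ 7) = F(7) = 0.902329

(d) Range probability:
P(4 ≤ X ≤ 7) = P(X ≤ 7) - P(X ≤ 3)
                   = F(7) - F(3)
                   = 0.902329 - 0.168580
                   = 0.733749

This means approximately 73.4% of outcomes fall in the interval [4, 7].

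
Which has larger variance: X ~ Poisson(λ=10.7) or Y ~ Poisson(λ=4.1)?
X has larger variance (10.7000 > 4.1000)

Compute the variance for each distribution:

X ~ Poisson(λ=10.7):
Var(X) = 10.7000

Y ~ Poisson(λ=4.1):
Var(Y) = 4.1000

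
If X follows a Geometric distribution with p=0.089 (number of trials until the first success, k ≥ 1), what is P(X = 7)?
0.050875

We have X ~ Geometric(p=0.089) (number of trials until the first success, k ≥ 1).

For a Geometric distribution, the PMF gives us the probability of each outcome.

Using the PMF formula:
P(X = 7) = 0.050875

Rounded to 4 decimal places: 0.0509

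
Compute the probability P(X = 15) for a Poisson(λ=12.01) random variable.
0.072572

We have X ~ Poisson(λ=12.01).

For a Poisson distribution, the PMF gives us the probability of each outcome.

Using the PMF formula:
P(X = 15) = 0.072572

Rounded to 4 decimal places: 0.0726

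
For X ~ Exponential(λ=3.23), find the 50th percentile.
0.2146

We have X ~ Exponential(λ=3.23).

We want to find x such that P(X ≤ x) = 0.5.

This is the 50th percentile, which means 50% of values fall below this point.

Using the inverse CDF (quantile function):
x = F⁻¹(0.5) = 0.2146

Verification: P(X ≤ 0.2146) = 0.5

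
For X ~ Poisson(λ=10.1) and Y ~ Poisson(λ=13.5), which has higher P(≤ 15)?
X has higher probability (P(X ≤ 15) = 0.9477 > P(Y ≤ 15) = 0.7178)

Compute P(≤ 15) for each distribution:

X ~ Poisson(λ=10.1):
P(X ≤ 15) = 0.9477

Y ~ Poisson(λ=13.5):
P(Y ≤ 15) = 0.7178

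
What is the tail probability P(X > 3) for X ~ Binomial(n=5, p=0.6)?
0.336960

We have X ~ Binomial(n=5, p=0.6).

P(X > 3) = 1 - P(X ≤ 3)
                = 1 - F(3)
                = 1 - 0.663040
                = 0.336960

So there's approximately a 33.7% chance that X exceeds 3.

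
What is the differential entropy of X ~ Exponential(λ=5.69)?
-0.7387 nats

We have X ~ Exponential(λ=5.69).

The differential entropy measures the uncertainty or information content of the distribution.

For an Exponential distribution with λ=5.69:
h(X) = -0.7387 nats

(In bits, this would be -1.0657 bits.)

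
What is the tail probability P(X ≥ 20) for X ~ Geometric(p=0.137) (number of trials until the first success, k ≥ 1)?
0.060842

We have X ~ Geometric(p=0.137) (number of trials until the first success, k ≥ 1).

For discrete distributions, P(X ≥ 20) = 1 - P(X ≤ 19).

P(X ≤ 19) = 0.939158
P(X ≥ 20) = 1 - 0.939158 = 0.060842

So there's approximately a 6.1% chance that X is at least 20.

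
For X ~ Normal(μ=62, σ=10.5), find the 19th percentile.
52.7821

We have X ~ Normal(μ=62, σ=10.5).

We want to find x such that P(X ≤ x) = 0.19.

This is the 19th percentile, which means 19% of values fall below this point.

Using the inverse CDF (quantile function):
x = F⁻¹(0.19) = 52.7821

Verification: P(X ≤ 52.7821) = 0.19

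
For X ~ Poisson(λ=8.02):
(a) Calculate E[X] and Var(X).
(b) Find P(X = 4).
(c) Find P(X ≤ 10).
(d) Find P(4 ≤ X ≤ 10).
(a) E[X] = 8.0200, Var(X) = 8.0200
(b) P(X = 4) = 0.056682
(c) P(X ≤ 10) = 0.813896
(d) P(4 ≤ X ≤ 10) = 0.772084

We have X ~ Poisson(λ=8.02).

(a) Moments:
E[X] = 8.0200
Var(X) = 8.0200
σ = √Var(X) = 2.8320

(b) Point probability using PMF:
P(X = 4) = 0.056682

(c) Cumulative probability using CDF:
P(X ≤ 10) = F(10) = 0.813896

(d) Range probability:
P(4 ≤ X ≤ 10) = P(X ≤ 10) - P(X ≤ 3)
                   = F(10) - F(3)
                   = 0.813896 - 0.041811
                   = 0.772084

This means approximately 77.2% of outcomes fall in the interval [4, 10].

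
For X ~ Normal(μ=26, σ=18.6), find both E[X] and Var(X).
E[X] = 26.0000, Var(X) = 345.9600

We have X ~ Normal(μ=26, σ=18.6).

For a Normal distribution with μ=26, σ=18.6:

Expected value:
E[X] = 26.0000

Variance:
Var(X) = 345.9600

Standard deviation:
σ = √Var(X) = 18.6000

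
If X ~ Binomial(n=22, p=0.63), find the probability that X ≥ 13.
0.729590

We have X ~ Binomial(n=22, p=0.63).

For discrete distributions, P(X ≥ 13) = 1 - P(X ≤ 12).

P(X ≤ 12) = 0.270410
P(X ≥ 13) = 1 - 0.270410 = 0.729590

So there's approximately a 73.0% chance that X is at least 13.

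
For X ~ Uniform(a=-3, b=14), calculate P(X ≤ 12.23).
0.895882

We have X ~ Uniform(a=-3, b=14).

The CDF gives us P(X ≤ k).

Using the CDF:
P(X ≤ 12.23) = 0.895882

This means there's approximately a 89.6% chance that X is at most 12.23.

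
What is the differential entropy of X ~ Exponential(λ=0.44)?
1.8210 nats

We have X ~ Exponential(λ=0.44).

The differential entropy measures the uncertainty or information content of the distribution.

For an Exponential distribution with λ=0.44:
h(X) = 1.8210 nats

(In bits, this would be 2.6271 bits.)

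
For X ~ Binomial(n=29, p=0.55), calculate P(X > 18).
0.170847

We have X ~ Binomial(n=29, p=0.55).

P(X > 18) = 1 - P(X ≤ 18)
                = 1 - F(18)
                = 1 - 0.829153
                = 0.170847

So there's approximately a 17.1% chance that X exceeds 18.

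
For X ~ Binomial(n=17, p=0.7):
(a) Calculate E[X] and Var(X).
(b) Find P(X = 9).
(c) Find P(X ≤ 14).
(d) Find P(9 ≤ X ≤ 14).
(a) E[X] = 11.9000, Var(X) = 3.5700
(b) P(X = 9) = 0.064363
(c) P(X ≤ 14) = 0.922615
(d) P(9 ≤ X ≤ 14) = 0.882338

We have X ~ Binomial(n=17, p=0.7).

(a) Moments:
E[X] = 11.9000
Var(X) = 3.5700
σ = √Var(X) = 1.8894

(b) Point probability using PMF:
P(X = 9) = 0.064363

(c) Cumulative probability using CDF:
P(X ≤ 14) = F(14) = 0.922615

(d) Range probability:
P(9 ≤ X ≤ 14) = P(X ≤ 14) - P(X ≤ 8)
                   = F(14) - F(8)
                   = 0.922615 - 0.040277
                   = 0.882338

This means approximately 88.2% of outcomes fall in the interval [9, 14].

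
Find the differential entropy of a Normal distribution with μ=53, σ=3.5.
2.6717 nats

We have X ~ Normal(μ=53, σ=3.5).

The differential entropy measures the uncertainty or information content of the distribution.

For a Normal distribution with μ=53, σ=3.5:
h(X) = 2.6717 nats

(In bits, this would be 3.8545 bits.)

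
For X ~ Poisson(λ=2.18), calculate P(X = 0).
0.113042

We have X ~ Poisson(λ=2.18).

For a Poisson distribution, the PMF gives us the probability of each outcome.

Using the PMF formula:
P(X = 0) = 0.113042

Rounded to 4 decimal places: 0.1130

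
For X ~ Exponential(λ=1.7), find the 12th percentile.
0.0752

We have X ~ Exponential(λ=1.7).

We want to find x such that P(X ≤ x) = 0.12.

This is the 12th percentile, which means 12% of values fall below this point.

Using the inverse CDF (quantile function):
x = F⁻¹(0.12) = 0.0752

Verification: P(X ≤ 0.0752) = 0.12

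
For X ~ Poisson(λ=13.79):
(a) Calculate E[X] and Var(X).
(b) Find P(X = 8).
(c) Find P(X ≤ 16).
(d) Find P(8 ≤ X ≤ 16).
(a) E[X] = 13.7900, Var(X) = 13.7900
(b) P(X = 8) = 0.033272
(c) P(X ≤ 16) = 0.773814
(d) P(8 ≤ X ≤ 16) = 0.738345

We have X ~ Poisson(λ=13.79).

(a) Moments:
E[X] = 13.7900
Var(X) = 13.7900
σ = √Var(X) = 3.7135

(b) Point probability using PMF:
P(X = 8) = 0.033272

(c) Cumulative probability using CDF:
P(X ≤ 16) = F(16) = 0.773814

(d) Range probability:
P(8 ≤ X ≤ 16) = P(X ≤ 16) - P(X ≤ 7)
                   = F(16) - F(7)
                   = 0.773814 - 0.035470
                   = 0.738345

This means approximately 73.8% of outcomes fall in the interval [8, 16].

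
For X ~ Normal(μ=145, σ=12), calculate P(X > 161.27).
0.087576

We have X ~ Normal(μ=145, σ=12).

P(X > 161.27) = 1 - P(X ≤ 161.27)
                = 1 - F(161.27)
                = 1 - 0.912424
                = 0.087576

So there's approximately a 8.8% chance that X exceeds 161.27.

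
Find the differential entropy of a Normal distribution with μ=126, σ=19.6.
4.3945 nats

We have X ~ Normal(μ=126, σ=19.6).

The differential entropy measures the uncertainty or information content of the distribution.

For a Normal distribution with μ=126, σ=19.6:
h(X) = 4.3945 nats

(In bits, this would be 6.3399 bits.)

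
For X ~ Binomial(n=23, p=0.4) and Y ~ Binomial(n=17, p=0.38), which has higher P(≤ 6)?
Y has higher probability (P(Y ≤ 6) = 0.5161 > P(X ≤ 6) = 0.1240)

Compute P(≤ 6) for each distribution:

X ~ Binomial(n=23, p=0.4):
P(X ≤ 6) = 0.1240

Y ~ Binomial(n=17, p=0.38):
P(Y ≤ 6) = 0.5161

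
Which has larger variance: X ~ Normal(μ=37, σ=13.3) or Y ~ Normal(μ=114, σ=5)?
X has larger variance (176.8900 > 25.0000)

Compute the variance for each distribution:

X ~ Normal(μ=37, σ=13.3):
Var(X) = 176.8900

Y ~ Normal(μ=114, σ=5):
Var(Y) = 25.0000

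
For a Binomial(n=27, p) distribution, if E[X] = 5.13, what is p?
p = 0.19

For a Binomial(n, p) distribution:
E[X] = n × p

Given n = 27 and E[X] = 5.13:
5.13 = 27 × p
p = 5.13 / 27 = 0.19

Verification: Binomial(27, 0.19) has E[X] = 5.13 ✓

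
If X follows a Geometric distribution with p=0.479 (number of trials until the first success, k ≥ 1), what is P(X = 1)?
0.479000

We have X ~ Geometric(p=0.479) (number of trials until the first success, k ≥ 1).

For a Geometric distribution, the PMF gives us the probability of each outcome.

Using the PMF formula:
P(X = 1) = 0.479000

Rounded to 4 decimal places: 0.4790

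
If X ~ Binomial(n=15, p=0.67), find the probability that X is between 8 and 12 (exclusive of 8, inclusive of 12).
0.721584

We have X ~ Binomial(n=15, p=0.67).

To find P(8 < X ≤ 12), we use:
P(8 < X ≤ 12) = P(X ≤ 12) - P(X ≤ 8)
                 = F(12) - F(8)
                 = 0.916668 - 0.195083
                 = 0.721584

So there's approximately a 72.2% chance that X falls in this range.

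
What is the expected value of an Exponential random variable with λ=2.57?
0.3891

We have X ~ Exponential(λ=2.57).

For an Exponential distribution with λ=2.57:
E[X] = 0.3891

This is the expected (average) value of X.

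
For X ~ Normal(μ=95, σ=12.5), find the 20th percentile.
84.4797

We have X ~ Normal(μ=95, σ=12.5).

We want to find x such that P(X ≤ x) = 0.2.

This is the 20th percentile, which means 20% of values fall below this point.

Using the inverse CDF (quantile function):
x = F⁻¹(0.2) = 84.4797

Verification: P(X ≤ 84.4797) = 0.2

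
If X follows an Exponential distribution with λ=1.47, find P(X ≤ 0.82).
0.700428

We have X ~ Exponential(λ=1.47).

The CDF gives us P(X ≤ k).

Using the CDF:
P(X ≤ 0.82) = 0.700428

This means there's approximately a 70.0% chance that X is at most 0.82.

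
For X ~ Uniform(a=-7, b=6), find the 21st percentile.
-4.2700

We have X ~ Uniform(a=-7, b=6).

We want to find x such that P(X ≤ x) = 0.21.

This is the 21st percentile, which means 21% of values fall below this point.

Using the inverse CDF (quantile function):
x = F⁻¹(0.21) = -4.2700

Verification: P(X ≤ -4.2700) = 0.21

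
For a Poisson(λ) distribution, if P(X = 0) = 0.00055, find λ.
λ = 7.5056

For a Poisson(λ) distribution, the PMF at 0 is:
P(X = 0) = λ^0 e^(-λ) / 0! = e^(-λ)

Given P(X = 0) = 0.00055:
e^(-λ) = 0.00055
-λ = ln(0.00055)
λ = -ln(0.00055) = 7.5056

Verification: e^(-7.5056) = 0.00055 ✓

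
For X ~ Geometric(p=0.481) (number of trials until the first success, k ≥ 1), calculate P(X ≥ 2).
0.519000

We have X ~ Geometric(p=0.481) (number of trials until the first success, k ≥ 1).

For discrete distributions, P(X ≥ 2) = 1 - P(X ≤ 1).

P(X ≤ 1) = 0.481000
P(X ≥ 2) = 1 - 0.481000 = 0.519000

So there's approximately a 51.9% chance that X is at least 2.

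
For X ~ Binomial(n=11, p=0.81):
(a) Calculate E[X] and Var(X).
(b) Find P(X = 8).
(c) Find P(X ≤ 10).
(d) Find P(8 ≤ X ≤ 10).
(a) E[X] = 8.9100, Var(X) = 1.6929
(b) P(X = 8) = 0.209713
(c) P(X ≤ 10) = 0.901523
(d) P(8 ≤ X ≤ 10) = 0.761821

We have X ~ Binomial(n=11, p=0.81).

(a) Moments:
E[X] = 8.9100
Var(X) = 1.6929
σ = √Var(X) = 1.3011

(b) Point probability using PMF:
P(X = 8) = 0.209713

(c) Cumulative probability using CDF:
P(X ≤ 10) = F(10) = 0.901523

(d) Range probability:
P(8 ≤ X ≤ 10) = P(X ≤ 10) - P(X ≤ 7)
                   = F(10) - F(7)
                   = 0.901523 - 0.139702
                   = 0.761821

This means approximately 76.2% of outcomes fall in the interval [8, 10].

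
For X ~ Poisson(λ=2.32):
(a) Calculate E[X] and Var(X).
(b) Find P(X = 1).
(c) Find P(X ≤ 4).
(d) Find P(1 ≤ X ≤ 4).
(a) E[X] = 2.3200, Var(X) = 2.3200
(b) P(X = 1) = 0.227995
(c) P(X ≤ 4) = 0.913894
(d) P(1 ≤ X ≤ 4) = 0.815620

We have X ~ Poisson(λ=2.32).

(a) Moments:
E[X] = 2.3200
Var(X) = 2.3200
σ = √Var(X) = 1.5232

(b) Point probability using PMF:
P(X = 1) = 0.227995

(c) Cumulative probability using CDF:
P(X ≤ 4) = F(4) = 0.913894

(d) Range probability:
P(1 ≤ X ≤ 4) = P(X ≤ 4) - P(X ≤ 0)
                   = F(4) - F(0)
                   = 0.913894 - 0.098274
                   = 0.815620

This means approximately 81.6% of outcomes fall in the interval [1, 4].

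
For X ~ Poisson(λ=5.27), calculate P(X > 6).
0.278266

We have X ~ Poisson(λ=5.27).

P(X > 6) = 1 - P(X ≤ 6)
                = 1 - F(6)
                = 1 - 0.721734
                = 0.278266

So there's approximately a 27.8% chance that X exceeds 6.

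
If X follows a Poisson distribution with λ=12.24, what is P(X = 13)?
0.107427

We have X ~ Poisson(λ=12.24).

For a Poisson distribution, the PMF gives us the probability of each outcome.

Using the PMF formula:
P(X = 13) = 0.107427

Rounded to 4 decimal places: 0.1074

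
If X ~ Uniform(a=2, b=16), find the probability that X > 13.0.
0.214286

We have X ~ Uniform(a=2, b=16).

P(X > 13.0) = 1 - P(X ≤ 13.0)
                = 1 - F(13.0)
                = 1 - 0.785714
                = 0.214286

So there's approximately a 21.4% chance that X exceeds 13.0.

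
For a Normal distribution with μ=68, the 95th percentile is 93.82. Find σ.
σ = 15.6974

For X ~ Normal(μ, σ), the p-th percentile satisfies x = μ + z_p × σ,
where z_p = Φ⁻¹(p) is the standard normal quantile.

Step 1: z_{0.95} = Φ⁻¹(0.95) = 1.6449

Step 2: Solve for σ:
93.82 = 68 + 1.6449 × σ
σ = (93.82 - 68) / 1.6449
σ = 25.82 / 1.6449
σ = 15.6974

Verification: μ + z × σ = 68 + 1.6449 × 15.6974 = 93.82 ✓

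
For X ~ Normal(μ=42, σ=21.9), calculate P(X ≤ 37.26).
0.414323

We have X ~ Normal(μ=42, σ=21.9).

The CDF gives us P(X ≤ k).

Using the CDF:
P(X ≤ 37.26) = 0.414323

This means there's approximately a 41.4% chance that X is at most 37.26.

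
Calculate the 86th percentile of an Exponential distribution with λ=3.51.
0.5601

We have X ~ Exponential(λ=3.51).

We want to find x such that P(X ≤ x) = 0.86.

This is the 86th percentile, which means 86% of values fall below this point.

Using the inverse CDF (quantile function):
x = F⁻¹(0.86) = 0.5601

Verification: P(X ≤ 0.5601) = 0.86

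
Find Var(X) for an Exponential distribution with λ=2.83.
0.1249

We have X ~ Exponential(λ=2.83).

For an Exponential distribution with λ=2.83:
Var(X) = 0.1249

The variance measures the spread of the distribution around the mean.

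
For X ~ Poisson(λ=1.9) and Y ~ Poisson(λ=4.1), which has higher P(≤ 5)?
X has higher probability (P(X ≤ 5) = 0.9868 > P(Y ≤ 5) = 0.7693)

Compute P(≤ 5) for each distribution:

X ~ Poisson(λ=1.9):
P(X ≤ 5) = 0.9868

Y ~ Poisson(λ=4.1):
P(Y ≤ 5) = 0.7693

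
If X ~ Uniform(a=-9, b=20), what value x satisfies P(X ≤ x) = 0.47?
4.6300

We have X ~ Uniform(a=-9, b=20).

We want to find x such that P(X ≤ x) = 0.47.

This is the 47th percentile, which means 47% of values fall below this point.

Using the inverse CDF (quantile function):
x = F⁻¹(0.47) = 4.6300

Verification: P(X ≤ 4.6300) = 0.47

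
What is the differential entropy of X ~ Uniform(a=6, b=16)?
2.3026 nats

We have X ~ Uniform(a=6, b=16).

The differential entropy measures the uncertainty or information content of the distribution.

For a Uniform distribution with a=6, b=16:
h(X) = 2.3026 nats

(In bits, this would be 3.3219 bits.)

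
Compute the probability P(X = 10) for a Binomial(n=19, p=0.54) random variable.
0.179608

We have X ~ Binomial(n=19, p=0.54).

For a Binomial distribution, the PMF gives us the probability of each outcome.

Using the PMF formula:
P(X = 10) = 0.179608

Rounded to 4 decimal places: 0.1796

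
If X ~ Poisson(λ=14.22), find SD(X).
3.7709

We have X ~ Poisson(λ=14.22).

For a Poisson distribution with λ=14.22:
σ = √Var(X) = 3.7709

The standard deviation is the square root of the variance.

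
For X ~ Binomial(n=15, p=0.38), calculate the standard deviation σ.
1.8799

We have X ~ Binomial(n=15, p=0.38).

For a Binomial distribution with n=15, p=0.38:
σ = √Var(X) = 1.8799

The standard deviation is the square root of the variance.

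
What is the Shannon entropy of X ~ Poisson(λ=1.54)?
1.5546 nats

We have X ~ Poisson(λ=1.54).

The Shannon entropy measures the uncertainty or information content of the distribution.

For a Poisson distribution with λ=1.54:
H(X) = 1.5546 nats

(In bits, this would be 2.2429 bits.)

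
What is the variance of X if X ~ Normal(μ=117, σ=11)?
121.0000

We have X ~ Normal(μ=117, σ=11).

For a Normal distribution with μ=117, σ=11:
Var(X) = 121.0000

The variance measures the spread of the distribution around the mean.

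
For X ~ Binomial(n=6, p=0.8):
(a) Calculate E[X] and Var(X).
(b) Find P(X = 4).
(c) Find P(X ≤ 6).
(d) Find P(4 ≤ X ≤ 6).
(a) E[X] = 4.8000, Var(X) = 0.9600
(b) P(X = 4) = 0.245760
(c) P(X ≤ 6) = 1.000000
(d) P(4 ≤ X ≤ 6) = 0.901120

We have X ~ Binomial(n=6, p=0.8).

(a) Moments:
E[X] = 4.8000
Var(X) = 0.9600
σ = √Var(X) = 0.9798

(b) Point probability using PMF:
P(X = 4) = 0.245760

(c) Cumulative probability using CDF:
P(X ≤ 6) = F(6) = 1.000000

(d) Range probability:
P(4 ≤ X ≤ 6) = P(X ≤ 6) - P(X ≤ 3)
                   = F(6) - F(3)
                   = 1.000000 - 0.098880
                   = 0.901120

This means approximately 90.1% of outcomes fall in the interval [4, 6].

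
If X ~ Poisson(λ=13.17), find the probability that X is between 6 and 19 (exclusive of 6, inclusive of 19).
0.929104

We have X ~ Poisson(λ=13.17).

To find P(6 < X ≤ 19), we use:
P(6 < X ≤ 19) = P(X ≤ 19) - P(X ≤ 6)
                 = F(19) - F(6)
                 = 0.952530 - 0.023426
                 = 0.929104

So there's approximately a 92.9% chance that X falls in this range.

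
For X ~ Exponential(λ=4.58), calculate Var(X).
0.0477

We have X ~ Exponential(λ=4.58).

For an Exponential distribution with λ=4.58:
Var(X) = 0.0477

The variance measures the spread of the distribution around the mean.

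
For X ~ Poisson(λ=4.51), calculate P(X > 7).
0.087412

We have X ~ Poisson(λ=4.51).

P(X > 7) = 1 - P(X ≤ 7)
                = 1 - F(7)
                = 1 - 0.912588
                = 0.087412

So there's approximately a 8.7% chance that X exceeds 7.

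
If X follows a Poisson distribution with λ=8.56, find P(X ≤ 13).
0.946181

We have X ~ Poisson(λ=8.56).

The CDF gives us P(X ≤ k).

Using the CDF:
P(X ≤ 13) = 0.946181

This means there's approximately a 94.6% chance that X is at most 13.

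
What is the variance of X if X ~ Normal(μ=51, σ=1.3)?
1.6900

We have X ~ Normal(μ=51, σ=1.3).

For a Normal distribution with μ=51, σ=1.3:
Var(X) = 1.6900

The variance measures the spread of the distribution around the mean.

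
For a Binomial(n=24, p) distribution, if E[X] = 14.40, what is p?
p = 0.6

For a Binomial(n, p) distribution:
E[X] = n × p

Given n = 24 and E[X] = 14.40:
14.40 = 24 × p
p = 14.40 / 24 = 0.6

Verification: Binomial(24, 0.6) has E[X] = 14.40 ✓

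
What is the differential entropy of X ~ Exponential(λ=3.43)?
-0.2326 nats

We have X ~ Exponential(λ=3.43).

The differential entropy measures the uncertainty or information content of the distribution.

For an Exponential distribution with λ=3.43:
h(X) = -0.2326 nats

(In bits, this would be -0.3355 bits.)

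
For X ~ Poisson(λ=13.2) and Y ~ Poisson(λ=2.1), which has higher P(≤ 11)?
Y has higher probability (P(Y ≤ 11) = 1.0000 > P(X ≤ 11) = 0.3332)

Compute P(≤ 11) for each distribution:

X ~ Poisson(λ=13.2):
P(X ≤ 11) = 0.3332

Y ~ Poisson(λ=2.1):
P(Y ≤ 11) = 1.0000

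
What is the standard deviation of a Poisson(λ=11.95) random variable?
3.4569

We have X ~ Poisson(λ=11.95).

For a Poisson distribution with λ=11.95:
σ = √Var(X) = 3.4569

The standard deviation is the square root of the variance.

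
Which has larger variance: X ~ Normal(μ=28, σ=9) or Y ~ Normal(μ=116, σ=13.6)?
Y has larger variance (184.9600 > 81.0000)

Compute the variance for each distribution:

X ~ Normal(μ=28, σ=9):
Var(X) = 81.0000

Y ~ Normal(μ=116, σ=13.6):
Var(Y) = 184.9600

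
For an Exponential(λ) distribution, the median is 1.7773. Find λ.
λ = 0.3900

For X ~ Exponential(λ), the CDF is F(x) = 1 - e^(-λx).
The median m satisfies F(m) = 0.5:
1 - e^(-λm) = 0.5
e^(-λm) = 0.5
λm = ln(2)
m = ln(2) / λ

Given m = 1.7773:
λ = ln(2) / 1.7773 = 0.693147 / 1.7773 = 0.3900

Verification: ln(2) / 0.3900 = 1.7773 ✓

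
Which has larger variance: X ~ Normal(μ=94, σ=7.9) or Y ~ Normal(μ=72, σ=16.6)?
Y has larger variance (275.5600 > 62.4100)

Compute the variance for each distribution:

X ~ Normal(μ=94, σ=7.9):
Var(X) = 62.4100

Y ~ Normal(μ=72, σ=16.6):
Var(Y) = 275.5600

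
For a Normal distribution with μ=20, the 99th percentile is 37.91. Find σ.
σ = 7.6988

For X ~ Normal(μ, σ), the p-th percentile satisfies x = μ + z_p × σ,
where z_p = Φ⁻¹(p) is the standard normal quantile.

Step 1: z_{0.99} = Φ⁻¹(0.99) = 2.3263

Step 2: Solve for σ:
37.91 = 20 + 2.3263 × σ
σ = (37.91 - 20) / 2.3263
σ = 17.91 / 2.3263
σ = 7.6988

Verification: μ + z × σ = 20 + 2.3263 × 7.6988 = 37.91 ✓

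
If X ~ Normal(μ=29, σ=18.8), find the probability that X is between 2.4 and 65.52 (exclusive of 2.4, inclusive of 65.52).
0.895415

We have X ~ Normal(μ=29, σ=18.8).

To find P(2.4 < X ≤ 65.52), we use:
P(2.4 < X ≤ 65.52) = P(X ≤ 65.52) - P(X ≤ 2.4)
                 = F(65.52) - F(2.4)
                 = 0.973965 - 0.078550
                 = 0.895415

So there's approximately a 89.5% chance that X falls in this range.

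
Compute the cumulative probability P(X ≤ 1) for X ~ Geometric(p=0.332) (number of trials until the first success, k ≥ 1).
0.332000

We have X ~ Geometric(p=0.332) (number of trials until the first success, k ≥ 1).

The CDF gives us P(X ≤ k).

Using the CDF:
P(X ≤ 1) = 0.332000

This means there's approximately a 33.2% chance that X is at most 1.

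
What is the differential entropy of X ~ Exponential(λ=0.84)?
1.1744 nats

We have X ~ Exponential(λ=0.84).

The differential entropy measures the uncertainty or information content of the distribution.

For an Exponential distribution with λ=0.84:
h(X) = 1.1744 nats

(In bits, this would be 1.6942 bits.)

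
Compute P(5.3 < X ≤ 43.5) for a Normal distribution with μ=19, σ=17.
0.715077

We have X ~ Normal(μ=19, σ=17).

To find P(5.3 < X ≤ 43.5), we use:
P(5.3 < X ≤ 43.5) = P(X ≤ 43.5) - P(X ≤ 5.3)
                 = F(43.5) - F(5.3)
                 = 0.925233 - 0.210155
                 = 0.715077

So there's approximately a 71.5% chance that X falls in this range.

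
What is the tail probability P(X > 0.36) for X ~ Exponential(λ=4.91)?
0.170742

We have X ~ Exponential(λ=4.91).

P(X > 0.36) = 1 - P(X ≤ 0.36)
                = 1 - F(0.36)
                = 1 - 0.829258
                = 0.170742

So there's approximately a 17.1% chance that X exceeds 0.36.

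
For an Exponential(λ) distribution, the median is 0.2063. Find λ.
λ = 3.3599

For X ~ Exponential(λ), the CDF is F(x) = 1 - e^(-λx).
The median m satisfies F(m) = 0.5:
1 - e^(-λm) = 0.5
e^(-λm) = 0.5
λm = ln(2)
m = ln(2) / λ

Given m = 0.2063:
λ = ln(2) / 0.2063 = 0.693147 / 0.2063 = 3.3599

Verification: ln(2) / 3.3599 = 0.2063 ✓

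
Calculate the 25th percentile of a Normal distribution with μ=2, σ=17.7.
-9.9385

We have X ~ Normal(μ=2, σ=17.7).

We want to find x such that P(X ≤ x) = 0.25.

This is the 25th percentile, which means 25% of values fall below this point.

Using the inverse CDF (quantile function):
x = F⁻¹(0.25) = -9.9385

Verification: P(X ≤ -9.9385) = 0.25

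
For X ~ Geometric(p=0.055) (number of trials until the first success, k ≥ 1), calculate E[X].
18.1818

We have X ~ Geometric(p=0.055) (number of trials until the first success, k ≥ 1).

For a Geometric distribution with p=0.055 (number of trials until the first success, k ≥ 1):
E[X] = 18.1818

This is the expected (average) value of X.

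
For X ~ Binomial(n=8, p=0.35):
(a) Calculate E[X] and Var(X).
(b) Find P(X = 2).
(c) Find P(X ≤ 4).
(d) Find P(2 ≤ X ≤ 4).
(a) E[X] = 2.8000, Var(X) = 1.8200
(b) P(X = 2) = 0.258687
(c) P(X ≤ 4) = 0.893909
(d) P(2 ≤ X ≤ 4) = 0.724782

We have X ~ Binomial(n=8, p=0.35).

(a) Moments:
E[X] = 2.8000
Var(X) = 1.8200
σ = √Var(X) = 1.3491

(b) Point probability using PMF:
P(X = 2) = 0.258687

(c) Cumulative probability using CDF:
P(X ≤ 4) = F(4) = 0.893909

(d) Range probability:
P(2 ≤ X ≤ 4) = P(X ≤ 4) - P(X ≤ 1)
                   = F(4) - F(1)
                   = 0.893909 - 0.169127
                   = 0.724782

This means approximately 72.5% of outcomes fall in the interval [2, 4].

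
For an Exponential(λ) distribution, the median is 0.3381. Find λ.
λ = 2.0501

For X ~ Exponential(λ), the CDF is F(x) = 1 - e^(-λx).
The median m satisfies F(m) = 0.5:
1 - e^(-λm) = 0.5
e^(-λm) = 0.5
λm = ln(2)
m = ln(2) / λ

Given m = 0.3381:
λ = ln(2) / 0.3381 = 0.693147 / 0.3381 = 2.0501

Verification: ln(2) / 2.0501 = 0.3381 ✓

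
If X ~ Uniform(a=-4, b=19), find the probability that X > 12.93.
0.263913

We have X ~ Uniform(a=-4, b=19).

P(X > 12.93) = 1 - P(X ≤ 12.93)
                = 1 - F(12.93)
                = 1 - 0.736087
                = 0.263913

So there's approximately a 26.4% chance that X exceeds 12.93.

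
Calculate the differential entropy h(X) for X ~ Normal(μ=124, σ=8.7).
3.5823 nats

We have X ~ Normal(μ=124, σ=8.7).

The differential entropy measures the uncertainty or information content of the distribution.

For a Normal distribution with μ=124, σ=8.7:
h(X) = 3.5823 nats

(In bits, this would be 5.1681 bits.)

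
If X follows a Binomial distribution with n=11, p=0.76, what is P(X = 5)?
0.022386

We have X ~ Binomial(n=11, p=0.76).

For a Binomial distribution, the PMF gives us the probability of each outcome.

Using the PMF formula:
P(X = 5) = 0.022386

Rounded to 4 decimal places: 0.0224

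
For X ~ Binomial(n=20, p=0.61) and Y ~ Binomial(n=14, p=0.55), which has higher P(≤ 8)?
Y has higher probability (P(Y ≤ 8) = 0.6627 > P(X ≤ 8) = 0.0466)

Compute P(≤ 8) for each distribution:

X ~ Binomial(n=20, p=0.61):
P(X ≤ 8) = 0.0466

Y ~ Binomial(n=14, p=0.55):
P(Y ≤ 8) = 0.6627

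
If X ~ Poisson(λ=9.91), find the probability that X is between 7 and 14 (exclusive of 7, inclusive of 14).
0.692707

We have X ~ Poisson(λ=9.91).

To find P(7 < X ≤ 14), we use:
P(7 < X ≤ 14) = P(X ≤ 14) - P(X ≤ 7)
                 = F(14) - F(7)
                 = 0.921144 - 0.228437
                 = 0.692707

So there's approximately a 69.3% chance that X falls in this range.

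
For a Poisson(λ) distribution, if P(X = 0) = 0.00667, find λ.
λ = 5.0101

For a Poisson(λ) distribution, the PMF at 0 is:
P(X = 0) = λ^0 e^(-λ) / 0! = e^(-λ)

Given P(X = 0) = 0.00667:
e^(-λ) = 0.00667
-λ = ln(0.00667)
λ = -ln(0.00667) = 5.0101

Verification: e^(-5.0101) = 0.00667 ✓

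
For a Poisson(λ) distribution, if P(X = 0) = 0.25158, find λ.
λ = 1.3800

For a Poisson(λ) distribution, the PMF at 0 is:
P(X = 0) = λ^0 e^(-λ) / 0! = e^(-λ)

Given P(X = 0) = 0.25158:
e^(-λ) = 0.25158
-λ = ln(0.25158)
λ = -ln(0.25158) = 1.3800

Verification: e^(-1.3800) = 0.25158 ✓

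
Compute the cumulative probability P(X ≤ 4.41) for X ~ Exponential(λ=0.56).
0.915381

We have X ~ Exponential(λ=0.56).

The CDF gives us P(X ≤ k).

Using the CDF:
P(X ≤ 4.41) = 0.915381

This means there's approximately a 91.5% chance that X is at most 4.41.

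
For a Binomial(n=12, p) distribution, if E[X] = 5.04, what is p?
p = 0.42

For a Binomial(n, p) distribution:
E[X] = n × p

Given n = 12 and E[X] = 5.04:
5.04 = 12 × p
p = 5.04 / 12 = 0.42

Verification: Binomial(12, 0.42) has E[X] = 5.04 ✓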